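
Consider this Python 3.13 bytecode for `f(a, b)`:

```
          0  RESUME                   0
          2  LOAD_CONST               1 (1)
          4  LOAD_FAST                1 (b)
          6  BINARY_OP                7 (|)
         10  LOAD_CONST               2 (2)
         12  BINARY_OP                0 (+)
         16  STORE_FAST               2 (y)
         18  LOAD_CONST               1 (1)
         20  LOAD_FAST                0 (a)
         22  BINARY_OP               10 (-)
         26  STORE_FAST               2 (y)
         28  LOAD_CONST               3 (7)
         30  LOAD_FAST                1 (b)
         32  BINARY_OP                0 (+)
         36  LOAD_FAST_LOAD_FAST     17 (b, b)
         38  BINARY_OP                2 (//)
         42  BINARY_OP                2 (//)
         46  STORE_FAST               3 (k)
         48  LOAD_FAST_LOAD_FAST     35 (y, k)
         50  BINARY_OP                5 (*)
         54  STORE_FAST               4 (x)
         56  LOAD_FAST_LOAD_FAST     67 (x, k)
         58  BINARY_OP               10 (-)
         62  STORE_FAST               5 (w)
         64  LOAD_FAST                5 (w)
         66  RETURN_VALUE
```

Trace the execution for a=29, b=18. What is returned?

LOAD_CONST → push 1. Stack: [1]
LOAD_FAST b → push 18. Stack: [1, 18]
BINARY_OP | → 1 | 18 = 19. Stack: [19]
LOAD_CONST → push 2. Stack: [19, 2]
BINARY_OP + → 19 + 2 = 21. Stack: [21]
STORE_FAST y → y=21. Stack: []
LOAD_CONST → push 1. Stack: [1]
LOAD_FAST a → push 29. Stack: [1, 29]
BINARY_OP - → 1 - 29 = -28. Stack: [-28]
STORE_FAST y → y=-28. Stack: []
LOAD_CONST → push 7. Stack: [7]
LOAD_FAST b → push 18. Stack: [7, 18]
BINARY_OP + → 7 + 18 = 25. Stack: [25]
LOAD_FAST_LOAD_FAST b,b → push 18,18. Stack: [25, 18, 18]
BINARY_OP // → 18 // 18 = 1. Stack: [25, 1]
BINARY_OP // → 25 // 1 = 25. Stack: [25]
STORE_FAST k → k=25. Stack: []
LOAD_FAST_LOAD_FAST y,k → push -28,25. Stack: [-28, 25]
BINARY_OP * → -28 * 25 = -700. Stack: [-700]
STORE_FAST x → x=-700. Stack: []
LOAD_FAST_LOAD_FAST x,k → push -700,25. Stack: [-700, 25]
BINARY_OP - → -700 - 25 = -725. Stack: [-725]
STORE_FAST w → w=-725. Stack: []
LOAD_FAST w → push -725. Stack: [-725]
RETURN_VALUE → return -725.

-725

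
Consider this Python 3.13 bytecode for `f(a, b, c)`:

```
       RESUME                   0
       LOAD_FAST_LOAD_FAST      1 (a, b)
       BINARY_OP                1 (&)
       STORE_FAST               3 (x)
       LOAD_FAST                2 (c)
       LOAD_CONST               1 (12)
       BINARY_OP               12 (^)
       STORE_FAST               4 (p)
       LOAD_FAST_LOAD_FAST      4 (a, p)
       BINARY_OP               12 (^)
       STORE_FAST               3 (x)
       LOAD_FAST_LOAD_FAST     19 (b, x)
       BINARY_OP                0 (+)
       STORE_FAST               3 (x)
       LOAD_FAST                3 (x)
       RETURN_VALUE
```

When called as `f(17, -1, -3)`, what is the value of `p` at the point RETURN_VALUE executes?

-15

LOAD_FAST_LOAD_FAST a,b → push 17,-1. Stack: [17, -1]
BINARY_OP & → 17 & -1 = 17. Stack: [17]
STORE_FAST x → x=17. Stack: []
LOAD_FAST c → push -3. Stack: [-3]
LOAD_CONST → push 12. Stack: [-3, 12]
BINARY_OP ^ → -3 ^ 12 = -15. Stack: [-15]
STORE_FAST p → p=-15. Stack: []
LOAD_FAST_LOAD_FAST a,p → push 17,-15. Stack: [17, -15]
BINARY_OP ^ → 17 ^ -15 = -32. Stack: [-32]
STORE_FAST x → x=-32. Stack: []
LOAD_FAST_LOAD_FAST b,x → push -1,-32. Stack: [-1, -32]
BINARY_OP + → -1 + -32 = -33. Stack: [-33]
STORE_FAST x → x=-33. Stack: []
LOAD_FAST x → push -33. Stack: [-33]
RETURN_VALUE → return -33.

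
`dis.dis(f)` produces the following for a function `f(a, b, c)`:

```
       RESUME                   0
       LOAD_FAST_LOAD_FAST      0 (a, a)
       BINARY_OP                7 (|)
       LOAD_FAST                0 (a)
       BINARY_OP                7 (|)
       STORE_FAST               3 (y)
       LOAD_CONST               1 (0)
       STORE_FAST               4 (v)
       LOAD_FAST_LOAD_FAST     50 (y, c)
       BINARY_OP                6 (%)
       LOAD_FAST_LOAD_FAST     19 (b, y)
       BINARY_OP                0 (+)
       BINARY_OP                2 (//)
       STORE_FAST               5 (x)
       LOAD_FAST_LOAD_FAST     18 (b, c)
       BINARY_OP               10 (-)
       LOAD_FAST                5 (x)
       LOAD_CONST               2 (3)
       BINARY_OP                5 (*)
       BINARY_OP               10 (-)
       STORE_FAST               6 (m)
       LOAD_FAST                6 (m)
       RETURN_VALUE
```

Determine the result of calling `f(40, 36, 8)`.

28

LOAD_FAST_LOAD_FAST a,a → push 40,40. Stack: [40, 40]
BINARY_OP | → 40 | 40 = 40. Stack: [40]
LOAD_FAST a → push 40. Stack: [40, 40]
BINARY_OP | → 40 | 40 = 40. Stack: [40]
STORE_FAST y → y=40. Stack: []
LOAD_CONST → push 0. Stack: [0]
STORE_FAST v → v=0. Stack: []
LOAD_FAST_LOAD_FAST y,c → push 40,8. Stack: [40, 8]
BINARY_OP % → 40 % 8 = 0. Stack: [0]
LOAD_FAST_LOAD_FAST b,y → push 36,40. Stack: [0, 36, 40]
BINARY_OP + → 36 + 40 = 76. Stack: [0, 76]
BINARY_OP // → 0 // 76 = 0. Stack: [0]
STORE_FAST x → x=0. Stack: []
LOAD_FAST_LOAD_FAST b,c → push 36,8. Stack: [36, 8]
BINARY_OP - → 36 - 8 = 28. Stack: [28]
LOAD_FAST x → push 0. Stack: [28, 0]
LOAD_CONST → push 3. Stack: [28, 0, 3]
BINARY_OP * → 0 * 3 = 0. Stack: [28, 0]
BINARY_OP - → 28 - 0 = 28. Stack: [28]
STORE_FAST m → m=28. Stack: []
LOAD_FAST m → push 28. Stack: [28]
RETURN_VALUE → return 28.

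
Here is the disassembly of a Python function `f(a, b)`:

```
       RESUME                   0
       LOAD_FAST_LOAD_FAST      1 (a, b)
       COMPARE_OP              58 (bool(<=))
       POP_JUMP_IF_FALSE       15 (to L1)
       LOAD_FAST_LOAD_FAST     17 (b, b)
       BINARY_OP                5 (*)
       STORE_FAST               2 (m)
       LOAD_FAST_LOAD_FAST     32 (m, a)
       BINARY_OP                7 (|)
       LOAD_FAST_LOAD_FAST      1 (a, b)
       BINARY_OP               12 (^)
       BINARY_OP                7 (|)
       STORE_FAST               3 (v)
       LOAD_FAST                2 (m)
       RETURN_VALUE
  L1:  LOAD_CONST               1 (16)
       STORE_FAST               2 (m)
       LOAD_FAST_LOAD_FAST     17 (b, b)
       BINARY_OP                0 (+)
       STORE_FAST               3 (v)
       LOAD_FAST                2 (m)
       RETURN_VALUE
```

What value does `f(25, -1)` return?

LOAD_FAST_LOAD_FAST a,b → push 25,-1. Stack: [25, -1]
COMPARE_OP bool(<=) → 25 vs -1 = False. Stack: [False]
POP_JUMP_IF_FALSE → pop False; jump. Stack: []
LOAD_CONST → push 16. Stack: [16]
STORE_FAST m → m=16. Stack: []
LOAD_FAST_LOAD_FAST b,b → push -1,-1. Stack: [-1, -1]
BINARY_OP + → -1 + -1 = -2. Stack: [-2]
STORE_FAST v → v=-2. Stack: []
LOAD_FAST m → push 16. Stack: [16]
RETURN_VALUE → return 16.

16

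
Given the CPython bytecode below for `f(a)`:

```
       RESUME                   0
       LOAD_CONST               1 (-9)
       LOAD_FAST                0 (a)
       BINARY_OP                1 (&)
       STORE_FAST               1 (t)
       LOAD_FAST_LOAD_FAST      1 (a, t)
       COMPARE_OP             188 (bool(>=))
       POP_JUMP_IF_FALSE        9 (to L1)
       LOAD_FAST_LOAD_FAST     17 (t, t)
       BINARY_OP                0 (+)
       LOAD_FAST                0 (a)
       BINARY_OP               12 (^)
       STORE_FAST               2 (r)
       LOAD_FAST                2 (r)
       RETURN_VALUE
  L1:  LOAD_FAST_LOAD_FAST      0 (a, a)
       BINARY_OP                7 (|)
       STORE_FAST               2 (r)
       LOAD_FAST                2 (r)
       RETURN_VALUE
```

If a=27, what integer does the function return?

61

LOAD_CONST → push -9. Stack: [-9]
LOAD_FAST a → push 27. Stack: [-9, 27]
BINARY_OP & → -9 & 27 = 19. Stack: [19]
STORE_FAST t → t=19. Stack: []
LOAD_FAST_LOAD_FAST a,t → push 27,19. Stack: [27, 19]
COMPARE_OP bool(>=) → 27 vs 19 = True. Stack: [True]
POP_JUMP_IF_FALSE → pop True; no jump. Stack: []
LOAD_FAST_LOAD_FAST t,t → push 19,19. Stack: [19, 19]
BINARY_OP + → 19 + 19 = 38. Stack: [38]
LOAD_FAST a → push 27. Stack: [38, 27]
BINARY_OP ^ → 38 ^ 27 = 61. Stack: [61]
STORE_FAST r → r=61. Stack: []
LOAD_FAST r → push 61. Stack: [61]
RETURN_VALUE → return 61.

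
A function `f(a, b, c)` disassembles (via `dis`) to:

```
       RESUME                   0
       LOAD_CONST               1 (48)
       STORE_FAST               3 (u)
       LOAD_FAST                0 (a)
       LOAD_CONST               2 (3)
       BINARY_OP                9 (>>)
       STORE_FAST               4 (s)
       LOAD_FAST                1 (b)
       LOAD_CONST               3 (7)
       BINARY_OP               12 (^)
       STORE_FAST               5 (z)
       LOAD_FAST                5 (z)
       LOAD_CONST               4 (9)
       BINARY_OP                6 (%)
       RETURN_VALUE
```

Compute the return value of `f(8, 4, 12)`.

LOAD_CONST → push 48. Stack: [48]
STORE_FAST u → u=48. Stack: []
LOAD_FAST a → push 8. Stack: [8]
LOAD_CONST → push 3. Stack: [8, 3]
BINARY_OP >> → 8 >> 3 = 1. Stack: [1]
STORE_FAST s → s=1. Stack: []
LOAD_FAST b → push 4. Stack: [4]
LOAD_CONST → push 7. Stack: [4, 7]
BINARY_OP ^ → 4 ^ 7 = 3. Stack: [3]
STORE_FAST z → z=3. Stack: []
LOAD_FAST z → push 3. Stack: [3]
LOAD_CONST → push 9. Stack: [3, 9]
BINARY_OP % → 3 % 9 = 3. Stack: [3]
RETURN_VALUE → return 3.

3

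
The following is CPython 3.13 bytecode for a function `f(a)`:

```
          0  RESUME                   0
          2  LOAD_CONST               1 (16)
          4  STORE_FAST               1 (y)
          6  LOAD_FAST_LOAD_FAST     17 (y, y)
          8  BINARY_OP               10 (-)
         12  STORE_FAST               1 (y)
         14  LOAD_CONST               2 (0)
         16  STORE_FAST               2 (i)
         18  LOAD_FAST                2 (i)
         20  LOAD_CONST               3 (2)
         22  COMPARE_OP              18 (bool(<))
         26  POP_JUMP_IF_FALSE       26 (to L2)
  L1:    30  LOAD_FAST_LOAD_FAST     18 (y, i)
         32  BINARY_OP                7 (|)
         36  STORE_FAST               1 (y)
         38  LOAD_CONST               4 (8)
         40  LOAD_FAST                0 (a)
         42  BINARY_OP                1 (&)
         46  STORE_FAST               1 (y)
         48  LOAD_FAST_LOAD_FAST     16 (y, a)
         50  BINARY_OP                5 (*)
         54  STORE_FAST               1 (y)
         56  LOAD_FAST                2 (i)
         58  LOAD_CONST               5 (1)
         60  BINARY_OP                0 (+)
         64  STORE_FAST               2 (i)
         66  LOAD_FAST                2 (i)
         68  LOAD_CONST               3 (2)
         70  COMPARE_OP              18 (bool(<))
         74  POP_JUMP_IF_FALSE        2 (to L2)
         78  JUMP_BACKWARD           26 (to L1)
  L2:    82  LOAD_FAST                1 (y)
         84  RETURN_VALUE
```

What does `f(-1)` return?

LOAD_CONST → push 16. Stack: [16]
STORE_FAST y → y=16. Stack: []
LOAD_FAST_LOAD_FAST y,y → push 16,16. Stack: [16, 16]
BINARY_OP - → 16 - 16 = 0. Stack: [0]
STORE_FAST y → y=0. Stack: []
LOAD_CONST → push 0. Stack: [0]
STORE_FAST i → i=0. Stack: []
LOAD_FAST i → push 0. Stack: [0]
LOAD_CONST → push 2. Stack: [0, 2]
COMPARE_OP bool(<) → 0 vs 2 = True. Stack: [True]
POP_JUMP_IF_FALSE → pop True; no jump. Stack: []
LOAD_FAST_LOAD_FAST y,i → push 0,0. Stack: [0, 0]
BINARY_OP | → 0 | 0 = 0. Stack: [0]
STORE_FAST y → y=0. Stack: []
LOAD_CONST → push 8. Stack: [8]
LOAD_FAST a → push -1. Stack: [8, -1]
BINARY_OP & → 8 & -1 = 8. Stack: [8]
STORE_FAST y → y=8. Stack: []
LOAD_FAST_LOAD_FAST y,a → push 8,-1. Stack: [8, -1]
BINARY_OP * → 8 * -1 = -8. Stack: [-8]
STORE_FAST y → y=-8. Stack: []
LOAD_FAST i → push 0. Stack: [0]
LOAD_CONST → push 1. Stack: [0, 1]
BINARY_OP + → 0 + 1 = 1. Stack: [1]
STORE_FAST i → i=1. Stack: []
LOAD_FAST i → push 1. Stack: [1]
LOAD_CONST → push 2. Stack: [1, 2]
COMPARE_OP bool(<) → 1 vs 2 = True. Stack: [True]
POP_JUMP_IF_FALSE → pop True; no jump. Stack: []
LOAD_FAST_LOAD_FAST y,i → push -8,1. Stack: [-8, 1]
BINARY_OP | → -8 | 1 = -7. Stack: [-7]
STORE_FAST y → y=-7. Stack: []
LOAD_CONST → push 8. Stack: [8]
LOAD_FAST a → push -1. Stack: [8, -1]
BINARY_OP & → 8 & -1 = 8. Stack: [8]
STORE_FAST y → y=8. Stack: []
LOAD_FAST_LOAD_FAST y,a → push 8,-1. Stack: [8, -1]
BINARY_OP * → 8 * -1 = -8. Stack: [-8]
STORE_FAST y → y=-8. Stack: []
LOAD_FAST i → push 1. Stack: [1]
LOAD_CONST → push 1. Stack: [1, 1]
BINARY_OP + → 1 + 1 = 2. Stack: [2]
STORE_FAST i → i=2. Stack: []
LOAD_FAST i → push 2. Stack: [2]
LOAD_CONST → push 2. Stack: [2, 2]
COMPARE_OP bool(<) → 2 vs 2 = False. Stack: [False]
POP_JUMP_IF_FALSE → pop False; jump. Stack: []
LOAD_FAST y → push -8. Stack: [-8]
RETURN_VALUE → return -8.

-8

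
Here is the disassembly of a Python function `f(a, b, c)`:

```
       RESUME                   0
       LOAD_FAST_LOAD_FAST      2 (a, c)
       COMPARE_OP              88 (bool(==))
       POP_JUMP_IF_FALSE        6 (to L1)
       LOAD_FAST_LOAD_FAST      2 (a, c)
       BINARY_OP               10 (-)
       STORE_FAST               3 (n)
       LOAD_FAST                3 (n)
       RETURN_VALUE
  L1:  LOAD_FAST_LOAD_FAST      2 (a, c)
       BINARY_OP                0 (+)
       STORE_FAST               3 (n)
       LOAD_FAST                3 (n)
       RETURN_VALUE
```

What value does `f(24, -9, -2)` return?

22

LOAD_FAST_LOAD_FAST a,c → push 24,-2. Stack: [24, -2]
COMPARE_OP bool(==) → 24 vs -2 = False. Stack: [False]
POP_JUMP_IF_FALSE → pop False; jump. Stack: []
LOAD_FAST_LOAD_FAST a,c → push 24,-2. Stack: [24, -2]
BINARY_OP + → 24 + -2 = 22. Stack: [22]
STORE_FAST n → n=22. Stack: []
LOAD_FAST n → push 22. Stack: [22]
RETURN_VALUE → return 22.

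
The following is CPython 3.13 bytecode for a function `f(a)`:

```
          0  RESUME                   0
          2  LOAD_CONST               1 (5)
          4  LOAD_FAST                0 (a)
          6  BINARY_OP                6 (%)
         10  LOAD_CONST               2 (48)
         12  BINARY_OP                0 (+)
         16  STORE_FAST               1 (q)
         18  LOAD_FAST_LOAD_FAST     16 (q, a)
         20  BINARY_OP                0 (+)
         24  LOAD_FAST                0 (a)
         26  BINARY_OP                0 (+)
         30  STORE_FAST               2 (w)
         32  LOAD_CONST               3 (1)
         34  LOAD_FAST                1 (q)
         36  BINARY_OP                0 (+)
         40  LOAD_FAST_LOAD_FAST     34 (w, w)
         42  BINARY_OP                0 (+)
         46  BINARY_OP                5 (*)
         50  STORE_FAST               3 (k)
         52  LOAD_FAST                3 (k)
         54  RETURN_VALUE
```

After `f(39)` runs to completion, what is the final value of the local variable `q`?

LOAD_CONST → push 5. Stack: [5]
LOAD_FAST a → push 39. Stack: [5, 39]
BINARY_OP % → 5 % 39 = 5. Stack: [5]
LOAD_CONST → push 48. Stack: [5, 48]
BINARY_OP + → 5 + 48 = 53. Stack: [53]
STORE_FAST q → q=53. Stack: []
LOAD_FAST_LOAD_FAST q,a → push 53,39. Stack: [53, 39]
BINARY_OP + → 53 + 39 = 92. Stack: [92]
LOAD_FAST a → push 39. Stack: [92, 39]
BINARY_OP + → 92 + 39 = 131. Stack: [131]
STORE_FAST w → w=131. Stack: []
LOAD_CONST → push 1. Stack: [1]
LOAD_FAST q → push 53. Stack: [1, 53]
BINARY_OP + → 1 + 53 = 54. Stack: [54]
LOAD_FAST_LOAD_FAST w,w → push 131,131. Stack: [54, 131, 131]
BINARY_OP + → 131 + 131 = 262. Stack: [54, 262]
BINARY_OP * → 54 * 262 = 14148. Stack: [14148]
STORE_FAST k → k=14148. Stack: []
LOAD_FAST k → push 14148. Stack: [14148]
RETURN_VALUE → return 14148.

53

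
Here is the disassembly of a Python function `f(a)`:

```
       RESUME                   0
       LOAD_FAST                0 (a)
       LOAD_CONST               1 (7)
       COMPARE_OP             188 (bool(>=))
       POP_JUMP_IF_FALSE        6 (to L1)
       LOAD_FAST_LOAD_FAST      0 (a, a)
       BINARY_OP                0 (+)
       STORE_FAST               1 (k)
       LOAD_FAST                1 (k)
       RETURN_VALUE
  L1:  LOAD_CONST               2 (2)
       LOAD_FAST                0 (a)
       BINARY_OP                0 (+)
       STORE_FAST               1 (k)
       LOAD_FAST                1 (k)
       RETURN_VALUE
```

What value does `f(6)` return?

LOAD_FAST a → push 6. Stack: [6]
LOAD_CONST → push 7. Stack: [6, 7]
COMPARE_OP bool(>=) → 6 vs 7 = False. Stack: [False]
POP_JUMP_IF_FALSE → pop False; jump. Stack: []
LOAD_CONST → push 2. Stack: [2]
LOAD_FAST a → push 6. Stack: [2, 6]
BINARY_OP + → 2 + 6 = 8. Stack: [8]
STORE_FAST k → k=8. Stack: []
LOAD_FAST k → push 8. Stack: [8]
RETURN_VALUE → return 8.

8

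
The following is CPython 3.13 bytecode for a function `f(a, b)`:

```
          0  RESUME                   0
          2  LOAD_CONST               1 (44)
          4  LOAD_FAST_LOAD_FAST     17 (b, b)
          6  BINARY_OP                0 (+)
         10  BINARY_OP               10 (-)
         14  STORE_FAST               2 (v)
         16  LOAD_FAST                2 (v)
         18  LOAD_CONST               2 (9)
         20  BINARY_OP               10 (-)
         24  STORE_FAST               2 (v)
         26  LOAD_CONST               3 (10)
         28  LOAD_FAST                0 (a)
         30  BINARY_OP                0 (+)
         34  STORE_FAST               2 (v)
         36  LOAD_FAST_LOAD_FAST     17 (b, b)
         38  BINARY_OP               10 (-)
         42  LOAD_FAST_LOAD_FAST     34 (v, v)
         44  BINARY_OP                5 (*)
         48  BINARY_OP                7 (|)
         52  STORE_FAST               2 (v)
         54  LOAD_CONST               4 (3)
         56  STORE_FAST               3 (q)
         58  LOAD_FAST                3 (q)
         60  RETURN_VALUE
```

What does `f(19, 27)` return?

3

LOAD_CONST → push 44. Stack: [44]
LOAD_FAST_LOAD_FAST b,b → push 27,27. Stack: [44, 27, 27]
BINARY_OP + → 27 + 27 = 54. Stack: [44, 54]
BINARY_OP - → 44 - 54 = -10. Stack: [-10]
STORE_FAST v → v=-10. Stack: []
LOAD_FAST v → push -10. Stack: [-10]
LOAD_CONST → push 9. Stack: [-10, 9]
BINARY_OP - → -10 - 9 = -19. Stack: [-19]
STORE_FAST v → v=-19. Stack: []
LOAD_CONST → push 10. Stack: [10]
LOAD_FAST a → push 19. Stack: [10, 19]
BINARY_OP + → 10 + 19 = 29. Stack: [29]
STORE_FAST v → v=29. Stack: []
LOAD_FAST_LOAD_FAST b,b → push 27,27. Stack: [27, 27]
BINARY_OP - → 27 - 27 = 0. Stack: [0]
LOAD_FAST_LOAD_FAST v,v → push 29,29. Stack: [0, 29, 29]
BINARY_OP * → 29 * 29 = 841. Stack: [0, 841]
BINARY_OP | → 0 | 841 = 841. Stack: [841]
STORE_FAST v → v=841. Stack: []
LOAD_CONST → push 3. Stack: [3]
STORE_FAST q → q=3. Stack: []
LOAD_FAST q → push 3. Stack: [3]
RETURN_VALUE → return 3.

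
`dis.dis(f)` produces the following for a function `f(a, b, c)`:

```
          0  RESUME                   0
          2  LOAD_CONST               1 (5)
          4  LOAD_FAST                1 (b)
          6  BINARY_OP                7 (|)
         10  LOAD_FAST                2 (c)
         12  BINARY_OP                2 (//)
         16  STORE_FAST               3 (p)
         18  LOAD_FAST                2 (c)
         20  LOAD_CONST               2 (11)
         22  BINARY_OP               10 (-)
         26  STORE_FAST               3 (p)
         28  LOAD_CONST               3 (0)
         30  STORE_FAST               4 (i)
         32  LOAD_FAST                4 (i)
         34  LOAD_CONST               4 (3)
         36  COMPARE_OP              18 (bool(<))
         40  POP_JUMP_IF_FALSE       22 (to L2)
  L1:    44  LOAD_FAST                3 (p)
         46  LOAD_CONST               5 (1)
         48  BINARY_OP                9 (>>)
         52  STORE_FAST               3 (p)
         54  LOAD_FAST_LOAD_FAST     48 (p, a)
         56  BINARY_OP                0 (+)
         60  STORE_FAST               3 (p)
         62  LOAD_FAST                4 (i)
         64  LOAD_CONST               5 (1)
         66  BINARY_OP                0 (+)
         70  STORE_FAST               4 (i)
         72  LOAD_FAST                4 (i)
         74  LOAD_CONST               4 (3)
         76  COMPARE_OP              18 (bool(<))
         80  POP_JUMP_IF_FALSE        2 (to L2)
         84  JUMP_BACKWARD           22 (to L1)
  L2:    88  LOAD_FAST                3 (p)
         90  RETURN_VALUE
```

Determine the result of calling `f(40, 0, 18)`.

70

LOAD_CONST → push 5. Stack: [5]
LOAD_FAST b → push 0. Stack: [5, 0]
BINARY_OP | → 5 | 0 = 5. Stack: [5]
LOAD_FAST c → push 18. Stack: [5, 18]
BINARY_OP // → 5 // 18 = 0. Stack: [0]
STORE_FAST p → p=0. Stack: []
LOAD_FAST c → push 18. Stack: [18]
LOAD_CONST → push 11. Stack: [18, 11]
BINARY_OP - → 18 - 11 = 7. Stack: [7]
STORE_FAST p → p=7. Stack: []
LOAD_CONST → push 0. Stack: [0]
STORE_FAST i → i=0. Stack: []
LOAD_FAST i → push 0. Stack: [0]
LOAD_CONST → push 3. Stack: [0, 3]
COMPARE_OP bool(<) → 0 vs 3 = True. Stack: [True]
POP_JUMP_IF_FALSE → pop True; no jump. Stack: []
LOAD_FAST p → push 7. Stack: [7]
LOAD_CONST → push 1. Stack: [7, 1]
BINARY_OP >> → 7 >> 1 = 3. Stack: [3]
STORE_FAST p → p=3. Stack: []
LOAD_FAST_LOAD_FAST p,a → push 3,40. Stack: [3, 40]
BINARY_OP + → 3 + 40 = 43. Stack: [43]
STORE_FAST p → p=43. Stack: []
LOAD_FAST i → push 0. Stack: [0]
LOAD_CONST → push 1. Stack: [0, 1]
BINARY_OP + → 0 + 1 = 1. Stack: [1]
STORE_FAST i → i=1. Stack: []
LOAD_FAST i → push 1. Stack: [1]
LOAD_CONST → push 3. Stack: [1, 3]
COMPARE_OP bool(<) → 1 vs 3 = True. Stack: [True]
POP_JUMP_IF_FALSE → pop True; no jump. Stack: []
LOAD_FAST p → push 43. Stack: [43]
LOAD_CONST → push 1. Stack: [43, 1]
BINARY_OP >> → 43 >> 1 = 21. Stack: [21]
STORE_FAST p → p=21. Stack: []
LOAD_FAST_LOAD_FAST p,a → push 21,40. Stack: [21, 40]
BINARY_OP + → 21 + 40 = 61. Stack: [61]
STORE_FAST p → p=61. Stack: []
LOAD_FAST i → push 1. Stack: [1]
LOAD_CONST → push 1. Stack: [1, 1]
BINARY_OP + → 1 + 1 = 2. Stack: [2]
STORE_FAST i → i=2. Stack: []
LOAD_FAST i → push 2. Stack: [2]
LOAD_CONST → push 3. Stack: [2, 3]
COMPARE_OP bool(<) → 2 vs 3 = True. Stack: [True]
POP_JUMP_IF_FALSE → pop True; no jump. Stack: []
LOAD_FAST p → push 61. Stack: [61]
LOAD_CONST → push 1. Stack: [61, 1]
BINARY_OP >> → 61 >> 1 = 30. Stack: [30]
STORE_FAST p → p=30. Stack: []
LOAD_FAST_LOAD_FAST p,a → push 30,40. Stack: [30, 40]
BINARY_OP + → 30 + 40 = 70. Stack: [70]
STORE_FAST p → p=70. Stack: []
LOAD_FAST i → push 2. Stack: [2]
LOAD_CONST → push 1. Stack: [2, 1]
BINARY_OP + → 2 + 1 = 3. Stack: [3]
STORE_FAST i → i=3. Stack: []
LOAD_FAST i → push 3. Stack: [3]
LOAD_CONST → push 3. Stack: [3, 3]
COMPARE_OP bool(<) → 3 vs 3 = False. Stack: [False]
POP_JUMP_IF_FALSE → pop False; jump. Stack: []
LOAD_FAST p → push 70. Stack: [70]
RETURN_VALUE → return 70.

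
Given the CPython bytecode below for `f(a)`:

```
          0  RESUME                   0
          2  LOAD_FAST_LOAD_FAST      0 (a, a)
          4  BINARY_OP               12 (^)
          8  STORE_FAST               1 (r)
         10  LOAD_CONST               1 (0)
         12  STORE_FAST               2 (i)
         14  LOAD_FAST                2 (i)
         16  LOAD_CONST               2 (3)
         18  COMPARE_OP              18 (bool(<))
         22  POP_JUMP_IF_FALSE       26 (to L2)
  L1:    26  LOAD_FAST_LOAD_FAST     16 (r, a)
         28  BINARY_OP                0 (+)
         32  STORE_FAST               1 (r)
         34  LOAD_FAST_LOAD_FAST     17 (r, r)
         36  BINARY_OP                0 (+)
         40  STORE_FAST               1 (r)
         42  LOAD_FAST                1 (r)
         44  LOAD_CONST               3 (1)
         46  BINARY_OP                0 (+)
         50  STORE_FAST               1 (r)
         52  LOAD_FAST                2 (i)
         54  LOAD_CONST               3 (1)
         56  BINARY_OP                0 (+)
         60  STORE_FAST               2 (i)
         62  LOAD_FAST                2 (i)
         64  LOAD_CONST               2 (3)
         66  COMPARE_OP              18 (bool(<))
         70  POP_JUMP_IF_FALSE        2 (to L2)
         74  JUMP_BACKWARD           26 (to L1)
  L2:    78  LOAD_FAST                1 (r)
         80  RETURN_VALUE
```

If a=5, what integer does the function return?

LOAD_FAST_LOAD_FAST a,a → push 5,5. Stack: [5, 5]
BINARY_OP ^ → 5 ^ 5 = 0. Stack: [0]
STORE_FAST r → r=0. Stack: []
LOAD_CONST → push 0. Stack: [0]
STORE_FAST i → i=0. Stack: []
LOAD_FAST i → push 0. Stack: [0]
LOAD_CONST → push 3. Stack: [0, 3]
COMPARE_OP bool(<) → 0 vs 3 = True. Stack: [True]
POP_JUMP_IF_FALSE → pop True; no jump. Stack: []
LOAD_FAST_LOAD_FAST r,a → push 0,5. Stack: [0, 5]
BINARY_OP + → 0 + 5 = 5. Stack: [5]
STORE_FAST r → r=5. Stack: []
LOAD_FAST_LOAD_FAST r,r → push 5,5. Stack: [5, 5]
BINARY_OP + → 5 + 5 = 10. Stack: [10]
STORE_FAST r → r=10. Stack: []
LOAD_FAST r → push 10. Stack: [10]
LOAD_CONST → push 1. Stack: [10, 1]
BINARY_OP + → 10 + 1 = 11. Stack: [11]
STORE_FAST r → r=11. Stack: []
LOAD_FAST i → push 0. Stack: [0]
LOAD_CONST → push 1. Stack: [0, 1]
BINARY_OP + → 0 + 1 = 1. Stack: [1]
STORE_FAST i → i=1. Stack: []
LOAD_FAST i → push 1. Stack: [1]
LOAD_CONST → push 3. Stack: [1, 3]
COMPARE_OP bool(<) → 1 vs 3 = True. Stack: [True]
POP_JUMP_IF_FALSE → pop True; no jump. Stack: []
LOAD_FAST_LOAD_FAST r,a → push 11,5. Stack: [11, 5]
BINARY_OP + → 11 + 5 = 16. Stack: [16]
STORE_FAST r → r=16. Stack: []
LOAD_FAST_LOAD_FAST r,r → push 16,16. Stack: [16, 16]
BINARY_OP + → 16 + 16 = 32. Stack: [32]
STORE_FAST r → r=32. Stack: []
LOAD_FAST r → push 32. Stack: [32]
LOAD_CONST → push 1. Stack: [32, 1]
BINARY_OP + → 32 + 1 = 33. Stack: [33]
STORE_FAST r → r=33. Stack: []
LOAD_FAST i → push 1. Stack: [1]
LOAD_CONST → push 1. Stack: [1, 1]
BINARY_OP + → 1 + 1 = 2. Stack: [2]
STORE_FAST i → i=2. Stack: []
LOAD_FAST i → push 2. Stack: [2]
LOAD_CONST → push 3. Stack: [2, 3]
COMPARE_OP bool(<) → 2 vs 3 = True. Stack: [True]
POP_JUMP_IF_FALSE → pop True; no jump. Stack: []
LOAD_FAST_LOAD_FAST r,a → push 33,5. Stack: [33, 5]
BINARY_OP + → 33 + 5 = 38. Stack: [38]
STORE_FAST r → r=38. Stack: []
LOAD_FAST_LOAD_FAST r,r → push 38,38. Stack: [38, 38]
BINARY_OP + → 38 + 38 = 76. Stack: [76]
STORE_FAST r → r=76. Stack: []
LOAD_FAST r → push 76. Stack: [76]
LOAD_CONST → push 1. Stack: [76, 1]
BINARY_OP + → 76 + 1 = 77. Stack: [77]
STORE_FAST r → r=77. Stack: []
LOAD_FAST i → push 2. Stack: [2]
LOAD_CONST → push 1. Stack: [2, 1]
BINARY_OP + → 2 + 1 = 3. Stack: [3]
STORE_FAST i → i=3. Stack: []
LOAD_FAST i → push 3. Stack: [3]
LOAD_CONST → push 3. Stack: [3, 3]
COMPARE_OP bool(<) → 3 vs 3 = False. Stack: [False]
POP_JUMP_IF_FALSE → pop False; jump. Stack: []
LOAD_FAST r → push 77. Stack: [77]
RETURN_VALUE → return 77.

77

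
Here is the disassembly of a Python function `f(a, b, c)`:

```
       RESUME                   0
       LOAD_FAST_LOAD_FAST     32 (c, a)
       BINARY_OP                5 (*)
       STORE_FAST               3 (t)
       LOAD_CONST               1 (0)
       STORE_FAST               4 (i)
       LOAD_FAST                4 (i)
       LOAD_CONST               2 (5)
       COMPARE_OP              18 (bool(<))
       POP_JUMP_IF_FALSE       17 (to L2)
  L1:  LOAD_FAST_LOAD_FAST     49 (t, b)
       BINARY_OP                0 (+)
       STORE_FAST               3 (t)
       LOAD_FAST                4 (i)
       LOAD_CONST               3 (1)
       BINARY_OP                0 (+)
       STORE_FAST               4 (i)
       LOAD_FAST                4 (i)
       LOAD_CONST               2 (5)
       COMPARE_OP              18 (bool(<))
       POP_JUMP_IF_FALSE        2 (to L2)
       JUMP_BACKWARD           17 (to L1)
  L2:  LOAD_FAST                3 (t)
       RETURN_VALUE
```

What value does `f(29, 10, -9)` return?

-211

LOAD_FAST_LOAD_FAST c,a → push -9,29
BINARY_OP * → -9 * 29 = -261
STORE_FAST t → t=-261
LOAD_CONST → push 0
STORE_FAST i → i=0
LOAD_FAST i → push 0
LOAD_CONST → push 5
COMPARE_OP bool(<) → 0 vs 5 = True
POP_JUMP_IF_FALSE → pop True; no jump
LOAD_FAST_LOAD_FAST t,b → push -261,10
BINARY_OP + → -261 + 10 = -251
STORE_FAST t → t=-251
LOAD_FAST i → push 0
LOAD_CONST → push 1
BINARY_OP + → 0 + 1 = 1
STORE_FAST i → i=1
LOAD_FAST i → push 1
LOAD_CONST → push 5
COMPARE_OP bool(<) → 1 vs 5 = True
POP_JUMP_IF_FALSE → pop True; no jump
LOAD_FAST_LOAD_FAST t,b → push -251,10
BINARY_OP + → -251 + 10 = -241
STORE_FAST t → t=-241
LOAD_FAST i → push 1
LOAD_CONST → push 1
BINARY_OP + → 1 + 1 = 2
STORE_FAST i → i=2
LOAD_FAST i → push 2
LOAD_CONST → push 5
COMPARE_OP bool(<) → 2 vs 5 = True
POP_JUMP_IF_FALSE → pop True; no jump
LOAD_FAST_LOAD_FAST t,b → push -241,10
BINARY_OP + → -241 + 10 = -231
STORE_FAST t → t=-231
LOAD_FAST i → push 2
LOAD_CONST → push 1
BINARY_OP + → 2 + 1 = 3
STORE_FAST i → i=3
LOAD_FAST i → push 3
LOAD_CONST → push 5
COMPARE_OP bool(<) → 3 vs 5 = True
POP_JUMP_IF_FALSE → pop True; no jump
LOAD_FAST_LOAD_FAST t,b → push -231,10
BINARY_OP + → -231 + 10 = -221
STORE_FAST t → t=-221
LOAD_FAST i → push 3
LOAD_CONST → push 1
BINARY_OP + → 3 + 1 = 4
STORE_FAST i → i=4
LOAD_FAST i → push 4
LOAD_CONST → push 5
COMPARE_OP bool(<) → 4 vs 5 = True
POP_JUMP_IF_FALSE → pop True; no jump
LOAD_FAST_LOAD_FAST t,b → push -221,10
BINARY_OP + → -221 + 10 = -211
STORE_FAST t → t=-211
LOAD_FAST i → push 4
LOAD_CONST → push 1
BINARY_OP + → 4 + 1 = 5
STORE_FAST i → i=5
LOAD_FAST i → push 5
LOAD_CONST → push 5
COMPARE_OP bool(<) → 5 vs 5 = False
POP_JUMP_IF_FALSE → pop False; jump
LOAD_FAST t → push -211
RETURN_VALUE → return -211.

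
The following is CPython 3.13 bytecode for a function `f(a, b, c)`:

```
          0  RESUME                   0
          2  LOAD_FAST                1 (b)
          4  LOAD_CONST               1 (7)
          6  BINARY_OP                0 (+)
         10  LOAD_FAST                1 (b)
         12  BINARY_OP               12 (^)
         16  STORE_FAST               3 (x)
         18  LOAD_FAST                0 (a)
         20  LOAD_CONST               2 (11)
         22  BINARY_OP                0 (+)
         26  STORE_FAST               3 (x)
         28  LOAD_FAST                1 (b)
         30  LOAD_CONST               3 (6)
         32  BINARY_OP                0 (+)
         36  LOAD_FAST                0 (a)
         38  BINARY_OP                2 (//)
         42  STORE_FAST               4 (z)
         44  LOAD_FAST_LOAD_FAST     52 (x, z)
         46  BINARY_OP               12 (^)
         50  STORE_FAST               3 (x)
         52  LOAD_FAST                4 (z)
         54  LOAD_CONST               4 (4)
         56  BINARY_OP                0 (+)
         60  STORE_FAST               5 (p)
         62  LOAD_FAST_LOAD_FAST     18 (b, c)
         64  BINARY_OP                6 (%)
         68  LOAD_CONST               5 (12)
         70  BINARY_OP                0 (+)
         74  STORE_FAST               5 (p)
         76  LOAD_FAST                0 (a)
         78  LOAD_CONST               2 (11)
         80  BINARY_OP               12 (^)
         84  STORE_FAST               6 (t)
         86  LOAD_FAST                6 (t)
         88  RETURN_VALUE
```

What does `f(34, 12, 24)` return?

LOAD_FAST b → push 12. Stack: [12]
LOAD_CONST → push 7. Stack: [12, 7]
BINARY_OP + → 12 + 7 = 19. Stack: [19]
LOAD_FAST b → push 12. Stack: [19, 12]
BINARY_OP ^ → 19 ^ 12 = 31. Stack: [31]
STORE_FAST x → x=31. Stack: []
LOAD_FAST a → push 34. Stack: [34]
LOAD_CONST → push 11. Stack: [34, 11]
BINARY_OP + → 34 + 11 = 45. Stack: [45]
STORE_FAST x → x=45. Stack: []
LOAD_FAST b → push 12. Stack: [12]
LOAD_CONST → push 6. Stack: [12, 6]
BINARY_OP + → 12 + 6 = 18. Stack: [18]
LOAD_FAST a → push 34. Stack: [18, 34]
BINARY_OP // → 18 // 34 = 0. Stack: [0]
STORE_FAST z → z=0. Stack: []
LOAD_FAST_LOAD_FAST x,z → push 45,0. Stack: [45, 0]
BINARY_OP ^ → 45 ^ 0 = 45. Stack: [45]
STORE_FAST x → x=45. Stack: []
LOAD_FAST z → push 0. Stack: [0]
LOAD_CONST → push 4. Stack: [0, 4]
BINARY_OP + → 0 + 4 = 4. Stack: [4]
STORE_FAST p → p=4. Stack: []
LOAD_FAST_LOAD_FAST b,c → push 12,24. Stack: [12, 24]
BINARY_OP % → 12 % 24 = 12. Stack: [12]
LOAD_CONST → push 12. Stack: [12, 12]
BINARY_OP + → 12 + 12 = 24. Stack: [24]
STORE_FAST p → p=24. Stack: []
LOAD_FAST a → push 34. Stack: [34]
LOAD_CONST → push 11. Stack: [34, 11]
BINARY_OP ^ → 34 ^ 11 = 41. Stack: [41]
STORE_FAST t → t=41. Stack: []
LOAD_FAST t → push 41. Stack: [41]
RETURN_VALUE → return 41.

41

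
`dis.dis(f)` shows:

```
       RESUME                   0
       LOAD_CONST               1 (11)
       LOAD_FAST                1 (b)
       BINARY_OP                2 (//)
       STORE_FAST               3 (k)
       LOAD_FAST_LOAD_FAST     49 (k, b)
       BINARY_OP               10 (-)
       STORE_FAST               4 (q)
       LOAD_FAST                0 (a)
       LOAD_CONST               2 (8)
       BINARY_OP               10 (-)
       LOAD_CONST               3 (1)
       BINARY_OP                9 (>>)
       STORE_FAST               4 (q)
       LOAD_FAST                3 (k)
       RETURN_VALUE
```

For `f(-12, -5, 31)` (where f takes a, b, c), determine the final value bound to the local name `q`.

-10

LOAD_CONST → push 11. Stack: [11]
LOAD_FAST b → push -5. Stack: [11, -5]
BINARY_OP // → 11 // -5 = -3. Stack: [-3]
STORE_FAST k → k=-3. Stack: []
LOAD_FAST_LOAD_FAST k,b → push -3,-5. Stack: [-3, -5]
BINARY_OP - → -3 - -5 = 2. Stack: [2]
STORE_FAST q → q=2. Stack: []
LOAD_FAST a → push -12. Stack: [-12]
LOAD_CONST → push 8. Stack: [-12, 8]
BINARY_OP - → -12 - 8 = -20. Stack: [-20]
LOAD_CONST → push 1. Stack: [-20, 1]
BINARY_OP >> → -20 >> 1 = -10. Stack: [-10]
STORE_FAST q → q=-10. Stack: []
LOAD_FAST k → push -3. Stack: [-3]
RETURN_VALUE → return -3.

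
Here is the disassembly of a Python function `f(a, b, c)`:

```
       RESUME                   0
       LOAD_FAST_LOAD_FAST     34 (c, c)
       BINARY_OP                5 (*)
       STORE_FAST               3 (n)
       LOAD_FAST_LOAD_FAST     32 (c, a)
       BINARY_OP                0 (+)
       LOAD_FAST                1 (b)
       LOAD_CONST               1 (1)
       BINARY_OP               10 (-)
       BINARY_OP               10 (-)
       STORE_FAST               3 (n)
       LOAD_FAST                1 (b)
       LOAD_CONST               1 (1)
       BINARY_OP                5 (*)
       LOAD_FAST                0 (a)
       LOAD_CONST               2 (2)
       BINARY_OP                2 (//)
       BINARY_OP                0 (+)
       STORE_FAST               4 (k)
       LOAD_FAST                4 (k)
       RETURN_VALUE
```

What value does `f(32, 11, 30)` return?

27

LOAD_FAST_LOAD_FAST c,c → push 30,30. Stack: [30, 30]
BINARY_OP * → 30 * 30 = 900. Stack: [900]
STORE_FAST n → n=900. Stack: []
LOAD_FAST_LOAD_FAST c,a → push 30,32. Stack: [30, 32]
BINARY_OP + → 30 + 32 = 62. Stack: [62]
LOAD_FAST b → push 11. Stack: [62, 11]
LOAD_CONST → push 1. Stack: [62, 11, 1]
BINARY_OP - → 11 - 1 = 10. Stack: [62, 10]
BINARY_OP - → 62 - 10 = 52. Stack: [52]
STORE_FAST n → n=52. Stack: []
LOAD_FAST b → push 11. Stack: [11]
LOAD_CONST → push 1. Stack: [11, 1]
BINARY_OP * → 11 * 1 = 11. Stack: [11]
LOAD_FAST a → push 32. Stack: [11, 32]
LOAD_CONST → push 2. Stack: [11, 32, 2]
BINARY_OP // → 32 // 2 = 16. Stack: [11, 16]
BINARY_OP + → 11 + 16 = 27. Stack: [27]
STORE_FAST k → k=27. Stack: []
LOAD_FAST k → push 27. Stack: [27]
RETURN_VALUE → return 27.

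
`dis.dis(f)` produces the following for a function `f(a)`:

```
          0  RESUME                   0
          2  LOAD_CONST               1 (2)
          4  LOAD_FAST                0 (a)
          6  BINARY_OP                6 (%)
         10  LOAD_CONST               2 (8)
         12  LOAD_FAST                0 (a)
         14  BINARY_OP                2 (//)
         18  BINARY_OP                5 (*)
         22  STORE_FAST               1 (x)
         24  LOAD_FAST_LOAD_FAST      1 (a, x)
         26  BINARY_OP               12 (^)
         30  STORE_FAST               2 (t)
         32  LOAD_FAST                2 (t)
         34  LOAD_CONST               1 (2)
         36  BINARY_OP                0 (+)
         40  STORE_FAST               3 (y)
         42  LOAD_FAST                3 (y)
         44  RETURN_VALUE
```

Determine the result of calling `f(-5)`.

-1

LOAD_CONST → push 2. Stack: [2]
LOAD_FAST a → push -5. Stack: [2, -5]
BINARY_OP % → 2 % -5 = -3. Stack: [-3]
LOAD_CONST → push 8. Stack: [-3, 8]
LOAD_FAST a → push -5. Stack: [-3, 8, -5]
BINARY_OP // → 8 // -5 = -2. Stack: [-3, -2]
BINARY_OP * → -3 * -2 = 6. Stack: [6]
STORE_FAST x → x=6. Stack: []
LOAD_FAST_LOAD_FAST a,x → push -5,6. Stack: [-5, 6]
BINARY_OP ^ → -5 ^ 6 = -3. Stack: [-3]
STORE_FAST t → t=-3. Stack: []
LOAD_FAST t → push -3. Stack: [-3]
LOAD_CONST → push 2. Stack: [-3, 2]
BINARY_OP + → -3 + 2 = -1. Stack: [-1]
STORE_FAST y → y=-1. Stack: []
LOAD_FAST y → push -1. Stack: [-1]
RETURN_VALUE → return -1.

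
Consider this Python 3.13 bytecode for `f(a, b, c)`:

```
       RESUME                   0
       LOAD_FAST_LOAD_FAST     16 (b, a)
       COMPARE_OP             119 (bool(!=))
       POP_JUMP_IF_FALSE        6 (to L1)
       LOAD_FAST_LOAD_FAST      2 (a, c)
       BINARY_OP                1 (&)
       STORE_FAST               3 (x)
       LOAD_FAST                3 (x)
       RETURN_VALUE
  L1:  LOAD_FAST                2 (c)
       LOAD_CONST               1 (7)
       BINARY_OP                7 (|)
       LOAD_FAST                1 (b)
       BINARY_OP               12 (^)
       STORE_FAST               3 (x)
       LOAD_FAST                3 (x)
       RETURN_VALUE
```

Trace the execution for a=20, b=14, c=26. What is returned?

16

LOAD_FAST_LOAD_FAST b,a → push 14,20. Stack: [14, 20]
COMPARE_OP bool(!=) → 14 vs 20 = True. Stack: [True]
POP_JUMP_IF_FALSE → pop True; no jump. Stack: []
LOAD_FAST_LOAD_FAST a,c → push 20,26. Stack: [20, 26]
BINARY_OP & → 20 & 26 = 16. Stack: [16]
STORE_FAST x → x=16. Stack: []
LOAD_FAST x → push 16. Stack: [16]
RETURN_VALUE → return 16.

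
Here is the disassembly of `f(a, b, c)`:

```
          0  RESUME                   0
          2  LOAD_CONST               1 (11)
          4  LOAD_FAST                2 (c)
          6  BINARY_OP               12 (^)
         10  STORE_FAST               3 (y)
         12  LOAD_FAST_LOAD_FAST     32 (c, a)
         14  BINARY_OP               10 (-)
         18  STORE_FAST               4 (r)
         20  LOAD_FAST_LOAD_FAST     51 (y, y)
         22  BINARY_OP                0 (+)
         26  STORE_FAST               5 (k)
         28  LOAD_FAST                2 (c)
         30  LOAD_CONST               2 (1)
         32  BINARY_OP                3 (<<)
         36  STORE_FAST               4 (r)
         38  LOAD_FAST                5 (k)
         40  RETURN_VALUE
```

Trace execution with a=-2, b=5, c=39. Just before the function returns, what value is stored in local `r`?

78

LOAD_CONST → push 11. Stack: [11]
LOAD_FAST c → push 39. Stack: [11, 39]
BINARY_OP ^ → 11 ^ 39 = 44. Stack: [44]
STORE_FAST y → y=44. Stack: []
LOAD_FAST_LOAD_FAST c,a → push 39,-2. Stack: [39, -2]
BINARY_OP - → 39 - -2 = 41. Stack: [41]
STORE_FAST r → r=41. Stack: []
LOAD_FAST_LOAD_FAST y,y → push 44,44. Stack: [44, 44]
BINARY_OP + → 44 + 44 = 88. Stack: [88]
STORE_FAST k → k=88. Stack: []
LOAD_FAST c → push 39. Stack: [39]
LOAD_CONST → push 1. Stack: [39, 1]
BINARY_OP << → 39 << 1 = 78. Stack: [78]
STORE_FAST r → r=78. Stack: []
LOAD_FAST k → push 88. Stack: [88]
RETURN_VALUE → return 88.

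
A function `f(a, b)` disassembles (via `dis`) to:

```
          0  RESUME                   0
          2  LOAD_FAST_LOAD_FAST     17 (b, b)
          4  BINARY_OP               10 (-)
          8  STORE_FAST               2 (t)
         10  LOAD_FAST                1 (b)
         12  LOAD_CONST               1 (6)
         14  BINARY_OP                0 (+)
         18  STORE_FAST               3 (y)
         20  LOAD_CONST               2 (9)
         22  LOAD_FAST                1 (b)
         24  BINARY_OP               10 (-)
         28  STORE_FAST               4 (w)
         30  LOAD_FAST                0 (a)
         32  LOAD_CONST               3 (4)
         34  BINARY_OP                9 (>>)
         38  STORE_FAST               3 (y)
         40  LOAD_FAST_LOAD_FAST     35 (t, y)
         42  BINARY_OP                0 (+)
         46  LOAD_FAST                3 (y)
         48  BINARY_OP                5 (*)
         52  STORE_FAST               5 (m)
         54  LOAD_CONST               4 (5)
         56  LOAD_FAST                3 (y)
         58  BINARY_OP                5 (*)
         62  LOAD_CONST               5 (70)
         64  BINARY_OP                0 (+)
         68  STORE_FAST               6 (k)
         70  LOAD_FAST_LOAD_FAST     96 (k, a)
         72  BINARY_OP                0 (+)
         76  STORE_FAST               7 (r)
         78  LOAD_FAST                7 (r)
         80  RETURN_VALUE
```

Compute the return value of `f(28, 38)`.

LOAD_FAST_LOAD_FAST b,b → push 38,38. Stack: [38, 38]
BINARY_OP - → 38 - 38 = 0. Stack: [0]
STORE_FAST t → t=0. Stack: []
LOAD_FAST b → push 38. Stack: [38]
LOAD_CONST → push 6. Stack: [38, 6]
BINARY_OP + → 38 + 6 = 44. Stack: [44]
STORE_FAST y → y=44. Stack: []
LOAD_CONST → push 9. Stack: [9]
LOAD_FAST b → push 38. Stack: [9, 38]
BINARY_OP - → 9 - 38 = -29. Stack: [-29]
STORE_FAST w → w=-29. Stack: []
LOAD_FAST a → push 28. Stack: [28]
LOAD_CONST → push 4. Stack: [28, 4]
BINARY_OP >> → 28 >> 4 = 1. Stack: [1]
STORE_FAST y → y=1. Stack: []
LOAD_FAST_LOAD_FAST t,y → push 0,1. Stack: [0, 1]
BINARY_OP + → 0 + 1 = 1. Stack: [1]
LOAD_FAST y → push 1. Stack: [1, 1]
BINARY_OP * → 1 * 1 = 1. Stack: [1]
STORE_FAST m → m=1. Stack: []
LOAD_CONST → push 5. Stack: [5]
LOAD_FAST y → push 1. Stack: [5, 1]
BINARY_OP * → 5 * 1 = 5. Stack: [5]
LOAD_CONST → push 70. Stack: [5, 70]
BINARY_OP + → 5 + 70 = 75. Stack: [75]
STORE_FAST k → k=75. Stack: []
LOAD_FAST_LOAD_FAST k,a → push 75,28. Stack: [75, 28]
BINARY_OP + → 75 + 28 = 103. Stack: [103]
STORE_FAST r → r=103. Stack: []
LOAD_FAST r → push 103. Stack: [103]
RETURN_VALUE → return 103.

103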